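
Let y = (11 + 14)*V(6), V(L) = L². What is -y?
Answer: -900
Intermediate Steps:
y = 900 (y = (11 + 14)*6² = 25*36 = 900)
-y = -1*900 = -900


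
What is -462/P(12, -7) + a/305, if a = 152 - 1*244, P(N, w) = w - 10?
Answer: 139346/5185 ≈ 26.875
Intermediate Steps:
P(N, w) = -10 + w
a = -92 (a = 152 - 244 = -92)
-462/P(12, -7) + a/305 = -462/(-10 - 7) - 92/305 = -462/(-17) - 92*1/305 = -462*(-1/17) - 92/305 = 462/17 - 92/305 = 139346/5185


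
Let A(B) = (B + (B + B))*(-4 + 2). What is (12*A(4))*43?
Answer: -12384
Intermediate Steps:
A(B) = -6*B (A(B) = (B + 2*B)*(-2) = (3*B)*(-2) = -6*B)
(12*A(4))*43 = (12*(-6*4))*43 = (12*(-24))*43 = -288*43 = -12384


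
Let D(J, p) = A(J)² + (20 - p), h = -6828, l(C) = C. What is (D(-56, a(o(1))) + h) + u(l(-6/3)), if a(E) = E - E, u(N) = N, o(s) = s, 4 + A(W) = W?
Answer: -3210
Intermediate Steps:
A(W) = -4 + W
a(E) = 0
D(J, p) = 20 + (-4 + J)² - p (D(J, p) = (-4 + J)² + (20 - p) = 20 + (-4 + J)² - p)
(D(-56, a(o(1))) + h) + u(l(-6/3)) = ((20 + (-4 - 56)² - 1*0) - 6828) - 6/3 = ((20 + (-60)² + 0) - 6828) - 6*⅓ = ((20 + 3600 + 0) - 6828) - 2 = (3620 - 6828) - 2 = -3208 - 2 = -3210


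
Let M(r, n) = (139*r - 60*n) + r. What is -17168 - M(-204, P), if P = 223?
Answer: 24772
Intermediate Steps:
M(r, n) = -60*n + 140*r (M(r, n) = (-60*n + 139*r) + r = -60*n + 140*r)
-17168 - M(-204, P) = -17168 - (-60*223 + 140*(-204)) = -17168 - (-13380 - 28560) = -17168 - 1*(-41940) = -17168 + 41940 = 24772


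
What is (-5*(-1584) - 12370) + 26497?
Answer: 22047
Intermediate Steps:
(-5*(-1584) - 12370) + 26497 = (7920 - 12370) + 26497 = -4450 + 26497 = 22047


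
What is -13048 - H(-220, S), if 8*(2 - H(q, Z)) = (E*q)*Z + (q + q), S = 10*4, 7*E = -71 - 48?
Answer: 5595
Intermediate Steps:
E = -17 (E = (-71 - 48)/7 = (1/7)*(-119) = -17)
S = 40
H(q, Z) = 2 - q/4 + 17*Z*q/8 (H(q, Z) = 2 - ((-17*q)*Z + (q + q))/8 = 2 - (-17*Z*q + 2*q)/8 = 2 - (2*q - 17*Z*q)/8 = 2 + (-q/4 + 17*Z*q/8) = 2 - q/4 + 17*Z*q/8)
-13048 - H(-220, S) = -13048 - (2 - 1/4*(-220) + (17/8)*40*(-220)) = -13048 - (2 + 55 - 18700) = -13048 - 1*(-18643) = -13048 + 18643 = 5595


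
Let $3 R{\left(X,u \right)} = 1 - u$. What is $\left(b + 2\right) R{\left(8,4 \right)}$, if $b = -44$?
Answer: $42$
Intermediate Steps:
$R{\left(X,u \right)} = \frac{1}{3} - \frac{u}{3}$ ($R{\left(X,u \right)} = \frac{1 - u}{3} = \frac{1}{3} - \frac{u}{3}$)
$\left(b + 2\right) R{\left(8,4 \right)} = \left(-44 + 2\right) \left(\frac{1}{3} - \frac{4}{3}\right) = - 42 \left(\frac{1}{3} - \frac{4}{3}\right) = \left(-42\right) \left(-1\right) = 42$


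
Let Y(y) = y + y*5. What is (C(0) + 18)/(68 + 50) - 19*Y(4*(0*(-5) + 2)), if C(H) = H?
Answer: -53799/59 ≈ -911.85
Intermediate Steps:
Y(y) = 6*y (Y(y) = y + 5*y = 6*y)
(C(0) + 18)/(68 + 50) - 19*Y(4*(0*(-5) + 2)) = (0 + 18)/(68 + 50) - 114*4*(0*(-5) + 2) = 18/118 - 114*4*(0 + 2) = 18*(1/118) - 114*4*2 = 9/59 - 114*8 = 9/59 - 19*48 = 9/59 - 912 = -53799/59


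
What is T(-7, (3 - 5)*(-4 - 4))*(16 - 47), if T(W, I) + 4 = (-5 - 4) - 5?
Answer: 558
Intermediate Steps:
T(W, I) = -18 (T(W, I) = -4 + ((-5 - 4) - 5) = -4 + (-9 - 5) = -4 - 14 = -18)
T(-7, (3 - 5)*(-4 - 4))*(16 - 47) = -18*(16 - 47) = -18*(-31) = 558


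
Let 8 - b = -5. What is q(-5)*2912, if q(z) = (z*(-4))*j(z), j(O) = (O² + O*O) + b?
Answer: 3669120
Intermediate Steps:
b = 13 (b = 8 - 1*(-5) = 8 + 5 = 13)
j(O) = 13 + 2*O² (j(O) = (O² + O*O) + 13 = (O² + O²) + 13 = 2*O² + 13 = 13 + 2*O²)
q(z) = -4*z*(13 + 2*z²) (q(z) = (z*(-4))*(13 + 2*z²) = (-4*z)*(13 + 2*z²) = -4*z*(13 + 2*z²))
q(-5)*2912 = (-52*(-5) - 8*(-5)³)*2912 = (260 - 8*(-125))*2912 = (260 + 1000)*2912 = 1260*2912 = 3669120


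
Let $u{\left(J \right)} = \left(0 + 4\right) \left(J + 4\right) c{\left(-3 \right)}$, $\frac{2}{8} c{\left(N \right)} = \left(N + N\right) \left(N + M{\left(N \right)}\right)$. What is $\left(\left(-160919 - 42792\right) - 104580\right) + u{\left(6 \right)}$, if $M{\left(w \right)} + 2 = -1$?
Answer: $-302531$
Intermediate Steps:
$M{\left(w \right)} = -3$ ($M{\left(w \right)} = -2 - 1 = -3$)
$c{\left(N \right)} = 8 N \left(-3 + N\right)$ ($c{\left(N \right)} = 4 \left(N + N\right) \left(N - 3\right) = 4 \cdot 2 N \left(-3 + N\right) = 8 N \left(-3 + N\right)$)
$u{\left(J \right)} = 2304 + 576 J$ ($u{\left(J \right)} = \left(0 + 4\right) \left(J + 4\right) 8 \left(-3\right) \left(-3 - 3\right) = 4 \left(4 + J\right) 8 \left(-3\right) \left(-6\right) = \left(16 + 4 J\right) 144 = 2304 + 576 J$)
$\left(\left(-160919 - 42792\right) - 104580\right) + u{\left(6 \right)} = \left(\left(-160919 - 42792\right) - 104580\right) + \left(2304 + 576 \cdot 6\right) = \left(-203711 - 104580\right) + \left(2304 + 3456\right) = -308291 + 5760 = -302531$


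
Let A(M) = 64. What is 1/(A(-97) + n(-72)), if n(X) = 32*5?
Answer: 1/224 ≈ 0.0044643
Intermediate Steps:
n(X) = 160
1/(A(-97) + n(-72)) = 1/(64 + 160) = 1/224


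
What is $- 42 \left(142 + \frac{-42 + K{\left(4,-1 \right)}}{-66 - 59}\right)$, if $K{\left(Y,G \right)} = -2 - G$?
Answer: $- \frac{747306}{125} \approx -5978.4$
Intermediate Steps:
$- 42 \left(142 + \frac{-42 + K{\left(4,-1 \right)}}{-66 - 59}\right) = - 42 \left(142 + \frac{-42 - 1}{-66 - 59}\right) = - 42 \left(142 + \frac{-42 + \left(-2 + 1\right)}{-125}\right) = - 42 \left(142 + \left(-42 - 1\right) \left(- \frac{1}{125}\right)\right) = - 42 \left(142 - - \frac{43}{125}\right) = - 42 \left(142 + \frac{43}{125}\right) = \left(-42\right) \frac{17793}{125} = - \frac{747306}{125}$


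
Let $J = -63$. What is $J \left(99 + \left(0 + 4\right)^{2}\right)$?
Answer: $-7245$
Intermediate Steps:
$J \left(99 + \left(0 + 4\right)^{2}\right) = - 63 \left(99 + \left(0 + 4\right)^{2}\right) = - 63 \left(99 + 4^{2}\right) = - 63 \left(99 + 16\right) = \left(-63\right) 115 = -7245$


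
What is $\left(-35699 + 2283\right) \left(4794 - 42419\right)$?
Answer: $1257277000$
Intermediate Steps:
$\left(-35699 + 2283\right) \left(4794 - 42419\right) = \left(-33416\right) \left(-37625\right) = 1257277000$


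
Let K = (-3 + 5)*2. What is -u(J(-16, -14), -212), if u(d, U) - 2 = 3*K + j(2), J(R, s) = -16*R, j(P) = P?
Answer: -16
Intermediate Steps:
K = 4 (K = 2*2 = 4)
u(d, U) = 16 (u(d, U) = 2 + (3*4 + 2) = 2 + (12 + 2) = 2 + 14 = 16)
-u(J(-16, -14), -212) = -1*16 = -16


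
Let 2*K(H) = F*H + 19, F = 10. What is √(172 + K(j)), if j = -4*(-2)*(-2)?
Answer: √406/2 ≈ 10.075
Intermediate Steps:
j = -16 (j = 8*(-2) = -16)
K(H) = 19/2 + 5*H (K(H) = (10*H + 19)/2 = (19 + 10*H)/2 = 19/2 + 5*H)
√(172 + K(j)) = √(172 + (19/2 + 5*(-16))) = √(172 + (19/2 - 80)) = √(172 - 141/2) = √(203/2) = √406/2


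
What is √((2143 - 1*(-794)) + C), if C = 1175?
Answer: 4*√257 ≈ 64.125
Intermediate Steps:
√((2143 - 1*(-794)) + C) = √((2143 - 1*(-794)) + 1175) = √((2143 + 794) + 1175) = √(2937 + 1175) = √4112 = 4*√257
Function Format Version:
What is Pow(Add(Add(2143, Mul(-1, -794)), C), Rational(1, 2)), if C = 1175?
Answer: Mul(4, Pow(257, Rational(1, 2))) ≈ 64.125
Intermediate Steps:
Pow(Add(Add(2143, Mul(-1, -794)), C), Rational(1, 2)) = Pow(Add(Add(2143, Mul(-1, -794)), 1175), Rational(1, 2)) = Pow(Add(Add(2143, 794), 1175), Rational(1, 2)) = Pow(Add(2937, 1175), Rational(1, 2)) = Pow(4112, Rational(1, 2)) = Mul(4, Pow(257, Rational(1, 2)))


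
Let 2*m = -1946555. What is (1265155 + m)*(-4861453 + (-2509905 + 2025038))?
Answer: -1560470515800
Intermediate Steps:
m = -1946555/2 (m = (½)*(-1946555) = -1946555/2 ≈ -9.7328e+5)
(1265155 + m)*(-4861453 + (-2509905 + 2025038)) = (1265155 - 1946555/2)*(-4861453 + (-2509905 + 2025038)) = 583755*(-4861453 - 484867)/2 = (583755/2)*(-5346320) = -1560470515800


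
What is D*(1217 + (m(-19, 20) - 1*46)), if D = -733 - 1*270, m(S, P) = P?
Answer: -1194573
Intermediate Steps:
D = -1003 (D = -733 - 270 = -1003)
D*(1217 + (m(-19, 20) - 1*46)) = -1003*(1217 + (20 - 1*46)) = -1003*(1217 + (20 - 46)) = -1003*(1217 - 26) = -1003*1191 = -1194573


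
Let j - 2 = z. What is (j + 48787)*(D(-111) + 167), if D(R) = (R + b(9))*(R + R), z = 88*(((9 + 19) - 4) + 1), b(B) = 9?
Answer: 1163110079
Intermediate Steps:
z = 2200 (z = 88*((28 - 4) + 1) = 88*(24 + 1) = 88*25 = 2200)
j = 2202 (j = 2 + 2200 = 2202)
D(R) = 2*R*(9 + R) (D(R) = (R + 9)*(R + R) = (9 + R)*(2*R) = 2*R*(9 + R))
(j + 48787)*(D(-111) + 167) = (2202 + 48787)*(2*(-111)*(9 - 111) + 167) = 50989*(2*(-111)*(-102) + 167) = 50989*(22644 + 167) = 50989*22811 = 1163110079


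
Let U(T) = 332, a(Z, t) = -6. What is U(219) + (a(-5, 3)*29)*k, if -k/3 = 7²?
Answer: 25910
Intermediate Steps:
k = -147 (k = -3*7² = -3*49 = -147)
U(219) + (a(-5, 3)*29)*k = 332 - 6*29*(-147) = 332 - 174*(-147) = 332 + 25578 = 25910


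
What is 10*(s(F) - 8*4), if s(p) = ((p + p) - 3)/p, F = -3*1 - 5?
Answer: -1185/4 ≈ -296.25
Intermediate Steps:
F = -8 (F = -3 - 5 = -8)
s(p) = (-3 + 2*p)/p (s(p) = (2*p - 3)/p = (-3 + 2*p)/p)
10*(s(F) - 8*4) = 10*((2 - 3/(-8)) - 8*4) = 10*((2 - 3*(-⅛)) - 32) = 10*((2 + 3/8) - 32) = 10*(19/8 - 32) = 10*(-237/8) = -1185/4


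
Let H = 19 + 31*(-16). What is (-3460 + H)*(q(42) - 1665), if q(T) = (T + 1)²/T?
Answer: 268034897/42 ≈ 6.3818e+6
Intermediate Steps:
H = -477 (H = 19 - 496 = -477)
q(T) = (1 + T)²/T
(-3460 + H)*(q(42) - 1665) = (-3460 - 477)*((1 + 42)²/42 - 1665) = -3937*((1/42)*43² - 1665) = -3937*((1/42)*1849 - 1665) = -3937*(1849/42 - 1665) = -3937*(-68081/42) = 268034897/42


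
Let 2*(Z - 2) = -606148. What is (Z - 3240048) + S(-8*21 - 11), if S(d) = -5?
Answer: -3543125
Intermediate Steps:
Z = -303072 (Z = 2 + (½)*(-606148) = 2 - 303074 = -303072)
(Z - 3240048) + S(-8*21 - 11) = (-303072 - 3240048) - 5 = -3543120 - 5 = -3543125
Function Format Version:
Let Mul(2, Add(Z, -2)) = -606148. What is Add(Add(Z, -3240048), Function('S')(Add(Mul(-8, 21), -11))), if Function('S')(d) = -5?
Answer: -3543125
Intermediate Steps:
Z = -303072 (Z = Add(2, Mul(Rational(1, 2), -606148)) = Add(2, -303074) = -303072)
Add(Add(Z, -3240048), Function('S')(Add(Mul(-8, 21), -11))) = Add(Add(-303072, -3240048), -5) = Add(-3543120, -5) = -3543125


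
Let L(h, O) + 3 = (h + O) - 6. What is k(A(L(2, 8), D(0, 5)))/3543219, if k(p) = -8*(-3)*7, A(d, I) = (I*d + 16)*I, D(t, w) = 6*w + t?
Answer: 56/1181073 ≈ 4.7415e-5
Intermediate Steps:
D(t, w) = t + 6*w
L(h, O) = -9 + O + h (L(h, O) = -3 + ((h + O) - 6) = -3 + ((O + h) - 6) = -3 + (-6 + O + h) = -9 + O + h)
A(d, I) = I*(16 + I*d) (A(d, I) = (16 + I*d)*I = I*(16 + I*d))
k(p) = 168 (k(p) = 24*7 = 168)
k(A(L(2, 8), D(0, 5)))/3543219 = 168/3543219 = 168*(1/3543219) = 56/1181073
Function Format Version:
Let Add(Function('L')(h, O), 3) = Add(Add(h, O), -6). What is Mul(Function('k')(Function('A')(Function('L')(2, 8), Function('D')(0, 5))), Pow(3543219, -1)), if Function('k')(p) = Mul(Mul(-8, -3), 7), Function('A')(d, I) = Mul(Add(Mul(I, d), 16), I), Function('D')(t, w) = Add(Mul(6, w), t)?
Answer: Rational(56, 1181073) ≈ 4.7415e-5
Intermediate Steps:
Function('D')(t, w) = Add(t, Mul(6, w))
Function('L')(h, O) = Add(-9, O, h) (Function('L')(h, O) = Add(-3, Add(Add(h, O), -6)) = Add(-3, Add(Add(O, h), -6)) = Add(-3, Add(-6, O, h)) = Add(-9, O, h))
Function('A')(d, I) = Mul(I, Add(16, Mul(I, d))) (Function('A')(d, I) = Mul(Add(16, Mul(I, d)), I) = Mul(I, Add(16, Mul(I, d))))
Function('k')(p) = 168 (Function('k')(p) = Mul(24, 7) = 168)
Mul(Function('k')(Function('A')(Function('L')(2, 8), Function('D')(0, 5))), Pow(3543219, -1)) = Mul(168, Pow(3543219, -1)) = Mul(168, Rational(1, 3543219)) = Rational(56, 1181073)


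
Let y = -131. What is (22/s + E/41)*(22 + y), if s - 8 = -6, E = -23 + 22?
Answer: -49050/41 ≈ -1196.3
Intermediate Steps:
E = -1
s = 2 (s = 8 - 6 = 2)
(22/s + E/41)*(22 + y) = (22/2 - 1/41)*(22 - 131) = (22*(1/2) - 1*1/41)*(-109) = (11 - 1/41)*(-109) = (450/41)*(-109) = -49050/41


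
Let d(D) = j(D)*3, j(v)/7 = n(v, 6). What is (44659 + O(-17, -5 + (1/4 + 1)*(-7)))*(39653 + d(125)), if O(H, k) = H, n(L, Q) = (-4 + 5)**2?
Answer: 1771126708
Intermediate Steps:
n(L, Q) = 1 (n(L, Q) = 1**2 = 1)
j(v) = 7 (j(v) = 7*1 = 7)
d(D) = 21 (d(D) = 7*3 = 21)
(44659 + O(-17, -5 + (1/4 + 1)*(-7)))*(39653 + d(125)) = (44659 - 17)*(39653 + 21) = 44642*39674 = 1771126708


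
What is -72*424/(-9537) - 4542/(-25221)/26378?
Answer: 102574227541/32044297747 ≈ 3.2010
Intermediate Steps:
-72*424/(-9537) - 4542/(-25221)/26378 = -30528*(-1/9537) - 4542*(-1/25221)*(1/26378) = 10176/3179 + (1514/8407)*(1/26378) = 10176/3179 + 757/110879923 = 102574227541/32044297747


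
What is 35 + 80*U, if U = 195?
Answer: 15635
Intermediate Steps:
35 + 80*U = 35 + 80*195 = 35 + 15600 = 15635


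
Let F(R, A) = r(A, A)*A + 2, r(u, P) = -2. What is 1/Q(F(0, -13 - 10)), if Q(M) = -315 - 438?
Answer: -1/753 ≈ -0.0013280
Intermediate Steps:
F(R, A) = 2 - 2*A (F(R, A) = -2*A + 2 = 2 - 2*A)
Q(M) = -753
1/Q(F(0, -13 - 10)) = 1/(-753) = -1/753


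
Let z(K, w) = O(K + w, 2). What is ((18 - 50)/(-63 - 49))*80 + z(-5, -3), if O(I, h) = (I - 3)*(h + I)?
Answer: 622/7 ≈ 88.857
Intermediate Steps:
O(I, h) = (-3 + I)*(I + h)
z(K, w) = -6 + (K + w)**2 - K - w (z(K, w) = (K + w)**2 - 3*(K + w) - 3*2 + (K + w)*2 = (K + w)**2 + (-3*K - 3*w) - 6 + (2*K + 2*w) = -6 + (K + w)**2 - K - w)
((18 - 50)/(-63 - 49))*80 + z(-5, -3) = ((18 - 50)/(-63 - 49))*80 + (-6 + (-5 - 3)**2 - 1*(-5) - 1*(-3)) = -32/(-112)*80 + (-6 + (-8)**2 + 5 + 3) = -32*(-1/112)*80 + (-6 + 64 + 5 + 3) = (2/7)*80 + 66 = 160/7 + 66 = 622/7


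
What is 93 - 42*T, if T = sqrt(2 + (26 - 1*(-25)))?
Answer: 93 - 42*sqrt(53) ≈ -212.76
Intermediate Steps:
T = sqrt(53) (T = sqrt(2 + (26 + 25)) = sqrt(2 + 51) = sqrt(53) ≈ 7.2801)
93 - 42*T = 93 - 42*sqrt(53)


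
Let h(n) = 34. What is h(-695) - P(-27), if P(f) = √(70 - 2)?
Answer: 34 - 2*√17 ≈ 25.754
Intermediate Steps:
P(f) = 2*√17 (P(f) = √68 = 2*√17)
h(-695) - P(-27) = 34 - 2*√17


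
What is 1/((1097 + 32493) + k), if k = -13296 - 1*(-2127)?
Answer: 1/22421 ≈ 4.4601e-5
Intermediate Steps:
k = -11169 (k = -13296 + 2127 = -11169)
1/((1097 + 32493) + k) = 1/((1097 + 32493) - 11169) = 1/(33590 - 11169) = 1/22421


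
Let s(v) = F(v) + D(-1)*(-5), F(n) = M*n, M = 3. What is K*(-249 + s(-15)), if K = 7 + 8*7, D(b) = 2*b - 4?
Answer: -16632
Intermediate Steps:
D(b) = -4 + 2*b
F(n) = 3*n
s(v) = 30 + 3*v (s(v) = 3*v + (-4 + 2*(-1))*(-5) = 3*v + (-4 - 2)*(-5) = 3*v - 6*(-5) = 3*v + 30 = 30 + 3*v)
K = 63 (K = 7 + 56 = 63)
K*(-249 + s(-15)) = 63*(-249 + (30 + 3*(-15))) = 63*(-249 + (30 - 45)) = 63*(-249 - 15) = 63*(-264) = -16632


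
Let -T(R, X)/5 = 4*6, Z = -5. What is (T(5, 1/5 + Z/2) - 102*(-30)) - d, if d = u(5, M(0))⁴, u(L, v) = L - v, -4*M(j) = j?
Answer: 2315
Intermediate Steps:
M(j) = -j/4
T(R, X) = -120 (T(R, X) = -20*6 = -5*24 = -120)
d = 625 (d = (5 - (-1)*0/4)⁴ = (5 - 1*0)⁴ = (5 + 0)⁴ = 5⁴ = 625)
(T(5, 1/5 + Z/2) - 102*(-30)) - d = (-120 - 102*(-30)) - 1*625 = (-120 + 3060) - 625 = 2940 - 625 = 2315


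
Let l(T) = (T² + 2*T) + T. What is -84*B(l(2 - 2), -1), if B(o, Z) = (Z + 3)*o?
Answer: 0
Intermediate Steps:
l(T) = T² + 3*T
B(o, Z) = o*(3 + Z) (B(o, Z) = (3 + Z)*o = o*(3 + Z))
-84*B(l(2 - 2), -1) = -84*(2 - 2)*(3 + (2 - 2))*(3 - 1) = -84*0*(3 + 0)*2 = -84*0*3*2 = -0*2 = -84*0 = 0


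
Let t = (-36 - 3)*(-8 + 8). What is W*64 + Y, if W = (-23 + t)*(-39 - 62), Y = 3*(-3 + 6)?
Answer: 148681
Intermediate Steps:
t = 0 (t = -39*0 = 0)
Y = 9 (Y = 3*3 = 9)
W = 2323 (W = (-23 + 0)*(-39 - 62) = -23*(-101) = 2323)
W*64 + Y = 2323*64 + 9 = 148672 + 9 = 148681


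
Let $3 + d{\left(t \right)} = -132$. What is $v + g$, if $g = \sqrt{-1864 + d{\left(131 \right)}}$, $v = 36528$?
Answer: $36528 + i \sqrt{1999} \approx 36528.0 + 44.71 i$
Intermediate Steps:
$d{\left(t \right)} = -135$ ($d{\left(t \right)} = -3 - 132 = -135$)
$g = i \sqrt{1999}$ ($g = \sqrt{-1864 - 135} = \sqrt{-1999} = i \sqrt{1999} \approx 44.71 i$)
$v + g = 36528 + i \sqrt{1999}$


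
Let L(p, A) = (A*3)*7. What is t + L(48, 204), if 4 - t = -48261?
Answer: 52549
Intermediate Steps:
t = 48265 (t = 4 - 1*(-48261) = 4 + 48261 = 48265)
L(p, A) = 21*A (L(p, A) = (3*A)*7 = 21*A)
t + L(48, 204) = 48265 + 21*204 = 48265 + 4284 = 52549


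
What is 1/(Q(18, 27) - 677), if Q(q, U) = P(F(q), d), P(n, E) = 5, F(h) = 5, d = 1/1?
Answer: -1/672 ≈ -0.0014881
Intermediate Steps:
d = 1
Q(q, U) = 5
1/(Q(18, 27) - 677) = 1/(5 - 677) = 1/(-672) = -1/672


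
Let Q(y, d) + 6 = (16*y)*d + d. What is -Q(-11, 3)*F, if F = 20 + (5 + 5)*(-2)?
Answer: 0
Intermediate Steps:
F = 0 (F = 20 + 10*(-2) = 20 - 20 = 0)
Q(y, d) = -6 + d + 16*d*y (Q(y, d) = -6 + ((16*y)*d + d) = -6 + (16*d*y + d) = -6 + (d + 16*d*y) = -6 + d + 16*d*y)
-Q(-11, 3)*F = -(-6 + 3 + 16*3*(-11))*0 = -(-6 + 3 - 528)*0 = -(-531)*0 = -1*0 = 0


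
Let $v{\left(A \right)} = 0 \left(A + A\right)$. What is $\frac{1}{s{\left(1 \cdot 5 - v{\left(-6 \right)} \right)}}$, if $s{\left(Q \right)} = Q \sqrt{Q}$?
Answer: $\frac{\sqrt{5}}{25} \approx 0.089443$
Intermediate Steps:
$v{\left(A \right)} = 0$ ($v{\left(A \right)} = 0 \cdot 2 A = 0$)
$s{\left(Q \right)} = Q^{\frac{3}{2}}$
$\frac{1}{s{\left(1 \cdot 5 - v{\left(-6 \right)} \right)}} = \frac{1}{\left(1 \cdot 5 - 0\right)^{\frac{3}{2}}} = \frac{1}{\left(5 + 0\right)^{\frac{3}{2}}} = \frac{1}{5^{\frac{3}{2}}} = \frac{1}{5 \sqrt{5}} = \frac{\sqrt{5}}{25}$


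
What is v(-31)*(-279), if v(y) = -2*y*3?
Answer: -51894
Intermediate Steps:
v(y) = -6*y
v(-31)*(-279) = -6*(-31)*(-279) = 186*(-279) = -51894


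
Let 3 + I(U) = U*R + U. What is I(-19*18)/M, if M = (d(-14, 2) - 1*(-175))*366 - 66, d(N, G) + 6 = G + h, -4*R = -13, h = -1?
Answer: -971/41436 ≈ -0.023434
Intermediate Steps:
R = 13/4 (R = -¼*(-13) = 13/4 ≈ 3.2500)
d(N, G) = -7 + G (d(N, G) = -6 + (G - 1) = -6 + (-1 + G) = -7 + G)
I(U) = -3 + 17*U/4 (I(U) = -3 + (U*(13/4) + U) = -3 + (13*U/4 + U) = -3 + 17*U/4)
M = 62154 (M = ((-7 + 2) - 1*(-175))*366 - 66 = (-5 + 175)*366 - 66 = 170*366 - 66 = 62220 - 66 = 62154)
I(-19*18)/M = (-3 + 17*(-19*18)/4)/62154 = (-3 + (17/4)*(-342))*(1/62154) = (-3 - 2907/2)*(1/62154) = -2913/2*1/62154 = -971/41436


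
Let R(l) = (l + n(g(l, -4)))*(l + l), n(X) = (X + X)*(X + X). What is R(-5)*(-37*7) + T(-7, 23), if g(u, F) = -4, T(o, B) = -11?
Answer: 152799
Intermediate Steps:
n(X) = 4*X**2 (n(X) = (2*X)*(2*X) = 4*X**2)
R(l) = 2*l*(64 + l) (R(l) = (l + 4*(-4)**2)*(l + l) = (l + 4*16)*(2*l) = (l + 64)*(2*l) = (64 + l)*(2*l) = 2*l*(64 + l))
R(-5)*(-37*7) + T(-7, 23) = (2*(-5)*(64 - 5))*(-37*7) - 11 = (2*(-5)*59)*(-259) - 11 = -590*(-259) - 11 = 152810 - 11 = 152799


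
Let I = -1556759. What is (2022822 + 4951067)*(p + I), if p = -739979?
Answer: -16017195874082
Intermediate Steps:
(2022822 + 4951067)*(p + I) = (2022822 + 4951067)*(-739979 - 1556759) = 6973889*(-2296738) = -16017195874082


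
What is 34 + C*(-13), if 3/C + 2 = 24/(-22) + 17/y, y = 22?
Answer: 864/17 ≈ 50.824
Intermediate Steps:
C = -22/17 (C = 3/(-2 + (24/(-22) + 17/22)) = 3/(-2 + (24*(-1/22) + 17*(1/22))) = 3/(-2 + (-12/11 + 17/22)) = 3/(-2 - 7/22) = 3/(-51/22) = 3*(-22/51) = -22/17 ≈ -1.2941)
34 + C*(-13) = 34 - 22/17*(-13) = 34 + 286/17 = 864/17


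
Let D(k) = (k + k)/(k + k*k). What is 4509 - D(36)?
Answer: 166831/37 ≈ 4508.9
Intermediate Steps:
D(k) = 2*k/(k + k²) (D(k) = (2*k)/(k + k²) = 2*k/(k + k²))
4509 - D(36) = 4509 - 2/(1 + 36) = 4509 - 2/37 = 166831/37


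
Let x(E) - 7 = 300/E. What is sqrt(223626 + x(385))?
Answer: sqrt(1325924677)/77 ≈ 472.90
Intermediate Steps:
x(E) = 7 + 300/E
sqrt(223626 + x(385)) = sqrt(223626 + (7 + 300/385)) = sqrt(223626 + (7 + 300*(1/385))) = sqrt(223626 + (7 + 60/77)) = sqrt(223626 + 599/77) = sqrt(17219801/77) = sqrt(1325924677)/77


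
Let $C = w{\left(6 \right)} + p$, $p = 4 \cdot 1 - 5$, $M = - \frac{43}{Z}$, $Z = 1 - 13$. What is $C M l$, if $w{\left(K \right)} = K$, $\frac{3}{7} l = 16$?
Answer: $\frac{6020}{9} \approx 668.89$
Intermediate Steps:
$l = \frac{112}{3}$ ($l = \frac{7}{3} \cdot 16 = \frac{112}{3} \approx 37.333$)
$Z = -12$ ($Z = 1 - 13 = -12$)
$M = \frac{43}{12}$ ($M = - \frac{43}{-12} = \left(-43\right) \left(- \frac{1}{12}\right) = \frac{43}{12} \approx 3.5833$)
$p = -1$ ($p = 4 - 5 = -1$)
$C = 5$ ($C = 6 - 1 = 5$)
$C M l = 5 \cdot \frac{43}{12} \cdot \frac{112}{3} = \frac{215}{12} \cdot \frac{112}{3} = \frac{6020}{9}$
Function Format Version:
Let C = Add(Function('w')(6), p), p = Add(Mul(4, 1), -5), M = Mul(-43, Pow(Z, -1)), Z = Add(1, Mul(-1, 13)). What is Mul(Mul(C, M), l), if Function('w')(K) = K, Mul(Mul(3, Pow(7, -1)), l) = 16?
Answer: Rational(6020, 9) ≈ 668.89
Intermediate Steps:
l = Rational(112, 3) (l = Mul(Rational(7, 3), 16) = Rational(112, 3) ≈ 37.333)
Z = -12 (Z = Add(1, -13) = -12)
M = Rational(43, 12) (M = Mul(-43, Pow(-12, -1)) = Mul(-43, Rational(-1, 12)) = Rational(43, 12) ≈ 3.5833)
p = -1 (p = Add(4, -5) = -1)
C = 5 (C = Add(6, -1) = 5)
Mul(Mul(C, M), l) = Mul(Mul(5, Rational(43, 12)), Rational(112, 3)) = Mul(Rational(215, 12), Rational(112, 3)) = Rational(6020, 9)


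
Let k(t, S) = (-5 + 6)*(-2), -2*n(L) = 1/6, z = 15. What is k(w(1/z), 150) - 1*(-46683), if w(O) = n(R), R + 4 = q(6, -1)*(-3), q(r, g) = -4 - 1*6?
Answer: 46681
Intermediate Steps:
q(r, g) = -10 (q(r, g) = -4 - 6 = -10)
R = 26 (R = -4 - 10*(-3) = -4 + 30 = 26)
n(L) = -1/12 (n(L) = -½/6 = -½*⅙ = -1/12)
w(O) = -1/12
k(t, S) = -2 (k(t, S) = 1*(-2) = -2)
k(w(1/z), 150) - 1*(-46683) = -2 - 1*(-46683) = -2 + 46683 = 46681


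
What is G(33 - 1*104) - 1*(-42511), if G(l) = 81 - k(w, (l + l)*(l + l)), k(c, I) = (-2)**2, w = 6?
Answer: 42588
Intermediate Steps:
k(c, I) = 4
G(l) = 77 (G(l) = 81 - 1*4 = 81 - 4 = 77)
G(33 - 1*104) - 1*(-42511) = 77 - 1*(-42511) = 77 + 42511 = 42588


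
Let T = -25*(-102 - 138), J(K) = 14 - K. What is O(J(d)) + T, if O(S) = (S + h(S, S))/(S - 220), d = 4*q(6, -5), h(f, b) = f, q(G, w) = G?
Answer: 138002/23 ≈ 6000.1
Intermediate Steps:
d = 24 (d = 4*6 = 24)
T = 6000 (T = -25*(-240) = 6000)
O(S) = 2*S/(-220 + S) (O(S) = (S + S)/(S - 220) = (2*S)/(-220 + S) = 2*S/(-220 + S))
O(J(d)) + T = 2*(14 - 1*24)/(-220 + (14 - 1*24)) + 6000 = 2*(14 - 24)/(-220 + (14 - 24)) + 6000 = 2*(-10)/(-220 - 10) + 6000 = 2*(-10)/(-230) + 6000 = 2*(-10)*(-1/230) + 6000 = 2/23 + 6000 = 138002/23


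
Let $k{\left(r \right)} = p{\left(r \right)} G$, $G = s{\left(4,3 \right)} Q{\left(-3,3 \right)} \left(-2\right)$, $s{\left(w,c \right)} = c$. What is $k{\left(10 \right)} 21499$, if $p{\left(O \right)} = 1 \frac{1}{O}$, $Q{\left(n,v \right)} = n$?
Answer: $\frac{193491}{5} \approx 38698.0$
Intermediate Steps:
$p{\left(O \right)} = \frac{1}{O}$
$G = 18$ ($G = 3 \left(-3\right) \left(-2\right) = \left(-9\right) \left(-2\right) = 18$)
$k{\left(r \right)} = \frac{18}{r}$ ($k{\left(r \right)} = \frac{1}{r} 18 = \frac{18}{r}$)
$k{\left(10 \right)} 21499 = \frac{18}{10} \cdot 21499 = 18 \cdot \frac{1}{10} \cdot 21499 = \frac{9}{5} \cdot 21499 = \frac{193491}{5}$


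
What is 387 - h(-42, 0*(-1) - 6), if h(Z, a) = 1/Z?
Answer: 16255/42 ≈ 387.02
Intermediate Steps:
387 - h(-42, 0*(-1) - 6) = 387 - 1/(-42) = 387 - 1*(-1/42) = 387 + 1/42 = 16255/42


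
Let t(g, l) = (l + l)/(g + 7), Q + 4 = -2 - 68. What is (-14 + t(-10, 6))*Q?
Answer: 1332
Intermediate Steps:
Q = -74 (Q = -4 + (-2 - 68) = -4 - 70 = -74)
t(g, l) = 2*l/(7 + g) (t(g, l) = (2*l)/(7 + g) = 2*l/(7 + g))
(-14 + t(-10, 6))*Q = (-14 + 2*6/(7 - 10))*(-74) = (-14 + 2*6/(-3))*(-74) = (-14 + 2*6*(-⅓))*(-74) = (-14 - 4)*(-74) = -18*(-74) = 1332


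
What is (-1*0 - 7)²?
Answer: 49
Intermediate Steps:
(-1*0 - 7)² = (0 - 7)² = (-7)² = 49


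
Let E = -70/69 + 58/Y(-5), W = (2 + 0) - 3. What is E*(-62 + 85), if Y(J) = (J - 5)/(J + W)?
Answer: 11656/15 ≈ 777.07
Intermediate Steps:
W = -1 (W = 2 - 3 = -1)
Y(J) = (-5 + J)/(-1 + J) (Y(J) = (J - 5)/(J - 1) = (-5 + J)/(-1 + J))
E = 11656/345 (E = -70/69 + 58/(((-5 - 5)/(-1 - 5))) = -70*1/69 + 58/((-10/(-6))) = -70/69 + 58/((-⅙*(-10))) = -70/69 + 58/(5/3) = -70/69 + 58*(⅗) = -70/69 + 174/5 = 11656/345 ≈ 33.786)
E*(-62 + 85) = 11656*(-62 + 85)/345 = (11656/345)*23 = 11656/15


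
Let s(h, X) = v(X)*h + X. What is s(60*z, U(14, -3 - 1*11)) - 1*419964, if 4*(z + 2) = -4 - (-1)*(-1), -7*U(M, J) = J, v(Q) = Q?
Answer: -420352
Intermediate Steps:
U(M, J) = -J/7
z = -13/4 (z = -2 + (-4 - (-1)*(-1))/4 = -2 + (-4 - 1*1)/4 = -2 + (-4 - 1)/4 = -2 + (¼)*(-5) = -2 - 5/4 = -13/4 ≈ -3.2500)
s(h, X) = X + X*h (s(h, X) = X*h + X = X + X*h)
s(60*z, U(14, -3 - 1*11)) - 1*419964 = (-(-3 - 1*11)/7)*(1 + 60*(-13/4)) - 1*419964 = (-(-3 - 11)/7)*(1 - 195) - 419964 = -⅐*(-14)*(-194) - 419964 = 2*(-194) - 419964 = -388 - 419964 = -420352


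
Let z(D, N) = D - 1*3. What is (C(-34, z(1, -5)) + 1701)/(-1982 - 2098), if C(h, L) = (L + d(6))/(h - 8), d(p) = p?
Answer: -35719/85680 ≈ -0.41689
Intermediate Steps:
z(D, N) = -3 + D (z(D, N) = D - 3 = -3 + D)
C(h, L) = (6 + L)/(-8 + h) (C(h, L) = (L + 6)/(h - 8) = (6 + L)/(-8 + h))
(C(-34, z(1, -5)) + 1701)/(-1982 - 2098) = ((6 + (-3 + 1))/(-8 - 34) + 1701)/(-1982 - 2098) = ((6 - 2)/(-42) + 1701)/(-4080) = (-1/42*4 + 1701)*(-1/4080) = (-2/21 + 1701)*(-1/4080) = (35719/21)*(-1/4080) = -35719/85680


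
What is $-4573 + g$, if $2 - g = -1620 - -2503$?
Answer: $-5454$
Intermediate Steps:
$g = -881$ ($g = 2 - \left(-1620 - -2503\right) = 2 - \left(-1620 + 2503\right) = 2 - 883 = -881$)
$-4573 + g = -4573 - 881 = -5454$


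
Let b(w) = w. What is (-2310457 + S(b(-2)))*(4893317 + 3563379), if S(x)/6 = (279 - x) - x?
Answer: -19524473000264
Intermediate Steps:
S(x) = 1674 - 12*x (S(x) = 6*((279 - x) - x) = 6*(279 - 2*x) = 1674 - 12*x)
(-2310457 + S(b(-2)))*(4893317 + 3563379) = (-2310457 + (1674 - 12*(-2)))*(4893317 + 3563379) = (-2310457 + (1674 + 24))*8456696 = (-2310457 + 1698)*8456696 = -2308759*8456696 = -19524473000264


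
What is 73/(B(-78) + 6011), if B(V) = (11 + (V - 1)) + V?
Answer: 73/5865 ≈ 0.012447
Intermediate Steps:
B(V) = 10 + 2*V (B(V) = (11 + (-1 + V)) + V = (10 + V) + V = 10 + 2*V)
73/(B(-78) + 6011) = 73/((10 + 2*(-78)) + 6011) = 73/((10 - 156) + 6011) = 73/(-146 + 6011) = 73/5865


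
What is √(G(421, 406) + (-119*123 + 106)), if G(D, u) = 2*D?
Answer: 117*I ≈ 117.0*I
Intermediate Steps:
√(G(421, 406) + (-119*123 + 106)) = √(2*421 + (-119*123 + 106)) = √(842 + (-14637 + 106)) = √(842 - 14531) = √(-13689) = 117*I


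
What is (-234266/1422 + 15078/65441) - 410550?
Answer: -19109951193245/46528551 ≈ -4.1071e+5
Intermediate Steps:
(-234266/1422 + 15078/65441) - 410550 = (-234266*1/1422 + 15078*(1/65441)) - 410550 = (-117133/711 + 15078/65441) - 410550 = -7654580195/46528551 - 410550 = -19109951193245/46528551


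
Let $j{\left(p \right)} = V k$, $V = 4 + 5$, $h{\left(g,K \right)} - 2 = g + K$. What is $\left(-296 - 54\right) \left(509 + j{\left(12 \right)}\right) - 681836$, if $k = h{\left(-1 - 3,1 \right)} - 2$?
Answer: $-850536$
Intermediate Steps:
$h{\left(g,K \right)} = 2 + K + g$ ($h{\left(g,K \right)} = 2 + \left(g + K\right) = 2 + \left(K + g\right) = 2 + K + g$)
$V = 9$
$k = -3$ ($k = \left(2 + 1 - 4\right) - 2 = -1 - 2 = -3$)
$j{\left(p \right)} = -27$ ($j{\left(p \right)} = 9 \left(-3\right) = -27$)
$\left(-296 - 54\right) \left(509 + j{\left(12 \right)}\right) - 681836 = \left(-296 - 54\right) \left(509 - 27\right) - 681836 = \left(-350\right) 482 - 681836 = -168700 - 681836 = -850536$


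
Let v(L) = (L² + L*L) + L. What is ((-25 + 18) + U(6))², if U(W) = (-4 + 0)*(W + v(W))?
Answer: 117649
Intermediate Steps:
v(L) = L + 2*L² (v(L) = (L² + L²) + L = 2*L² + L = L + 2*L²)
U(W) = -4*W - 4*W*(1 + 2*W) (U(W) = (-4 + 0)*(W + W*(1 + 2*W)) = -4*(W + W*(1 + 2*W)) = -4*W - 4*W*(1 + 2*W))
((-25 + 18) + U(6))² = ((-25 + 18) + 8*6*(-1 - 1*6))² = (-7 + 8*6*(-1 - 6))² = (-7 + 8*6*(-7))² = (-7 - 336)² = (-343)² = 117649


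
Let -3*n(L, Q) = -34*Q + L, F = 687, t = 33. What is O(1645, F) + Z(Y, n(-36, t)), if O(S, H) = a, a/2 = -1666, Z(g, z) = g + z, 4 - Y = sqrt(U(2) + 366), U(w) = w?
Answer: -2942 - 4*sqrt(23) ≈ -2961.2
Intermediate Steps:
n(L, Q) = -L/3 + 34*Q/3 (n(L, Q) = -(-34*Q + L)/3 = -(L - 34*Q)/3 = -L/3 + 34*Q/3)
Y = 4 - 4*sqrt(23) (Y = 4 - sqrt(2 + 366) = 4 - sqrt(368) = 4 - 4*sqrt(23) ≈ -15.183)
a = -3332 (a = 2*(-1666) = -3332)
O(S, H) = -3332
O(1645, F) + Z(Y, n(-36, t)) = -3332 + ((4 - 4*sqrt(23)) + (-1/3*(-36) + (34/3)*33)) = -3332 + ((4 - 4*sqrt(23)) + (12 + 374)) = -3332 + ((4 - 4*sqrt(23)) + 386) = -3332 + (390 - 4*sqrt(23)) = -2942 - 4*sqrt(23)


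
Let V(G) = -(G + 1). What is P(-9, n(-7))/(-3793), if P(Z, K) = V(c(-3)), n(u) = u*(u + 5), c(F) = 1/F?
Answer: 2/11379 ≈ 0.00017576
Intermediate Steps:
n(u) = u*(5 + u)
V(G) = -1 - G (V(G) = -(1 + G) = -1 - G)
P(Z, K) = -⅔ (P(Z, K) = -1 - 1/(-3) = -1 - 1*(-⅓) = -1 + ⅓ = -⅔)
P(-9, n(-7))/(-3793) = -⅔/(-3793) = -⅔*(-1/3793) = 2/11379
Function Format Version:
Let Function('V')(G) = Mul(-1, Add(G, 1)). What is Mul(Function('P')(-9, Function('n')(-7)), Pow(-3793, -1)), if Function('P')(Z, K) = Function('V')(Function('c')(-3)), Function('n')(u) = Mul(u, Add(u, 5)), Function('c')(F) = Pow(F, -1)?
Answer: Rational(2, 11379) ≈ 0.00017576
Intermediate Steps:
Function('n')(u) = Mul(u, Add(5, u))
Function('V')(G) = Add(-1, Mul(-1, G)) (Function('V')(G) = Mul(-1, Add(1, G)) = Add(-1, Mul(-1, G)))
Function('P')(Z, K) = Rational(-2, 3) (Function('P')(Z, K) = Add(-1, Mul(-1, Pow(-3, -1))) = Add(-1, Mul(-1, Rational(-1, 3))) = Add(-1, Rational(1, 3)) = Rational(-2, 3))
Mul(Function('P')(-9, Function('n')(-7)), Pow(-3793, -1)) = Mul(Rational(-2, 3), Pow(-3793, -1)) = Mul(Rational(-2, 3), Rational(-1, 3793)) = Rational(2, 11379)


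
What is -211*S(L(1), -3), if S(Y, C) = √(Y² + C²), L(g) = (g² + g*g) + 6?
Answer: -211*√73 ≈ -1802.8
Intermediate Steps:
L(g) = 6 + 2*g² (L(g) = (g² + g²) + 6 = 2*g² + 6 = 6 + 2*g²)
S(Y, C) = √(C² + Y²)
-211*S(L(1), -3) = -211*√((-3)² + (6 + 2*1²)²) = -211*√(9 + (6 + 2*1)²) = -211*√(9 + (6 + 2)²) = -211*√(9 + 8²) = -211*√(9 + 64) = -211*√73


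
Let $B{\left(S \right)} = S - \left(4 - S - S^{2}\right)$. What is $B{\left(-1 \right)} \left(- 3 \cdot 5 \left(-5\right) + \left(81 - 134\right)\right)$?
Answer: $-110$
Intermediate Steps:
$B{\left(S \right)} = -4 + S^{2} + 2 S$ ($B{\left(S \right)} = S - \left(4 - S - S^{2}\right) = S + \left(-4 + S + S^{2}\right) = -4 + S^{2} + 2 S$)
$B{\left(-1 \right)} \left(- 3 \cdot 5 \left(-5\right) + \left(81 - 134\right)\right) = \left(-4 + \left(-1\right)^{2} + 2 \left(-1\right)\right) \left(- 3 \cdot 5 \left(-5\right) + \left(81 - 134\right)\right) = \left(-4 + 1 - 2\right) \left(\left(-3\right) \left(-25\right) + \left(81 - 134\right)\right) = - 5 \left(75 - 53\right) = \left(-5\right) 22 = -110$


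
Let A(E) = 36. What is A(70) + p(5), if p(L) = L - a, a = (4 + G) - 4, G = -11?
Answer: 52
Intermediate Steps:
a = -11 (a = (4 - 11) - 4 = -7 - 4 = -11)
p(L) = 11 + L (p(L) = L - 1*(-11) = L + 11 = 11 + L)
A(70) + p(5) = 36 + (11 + 5) = 36 + 16 = 52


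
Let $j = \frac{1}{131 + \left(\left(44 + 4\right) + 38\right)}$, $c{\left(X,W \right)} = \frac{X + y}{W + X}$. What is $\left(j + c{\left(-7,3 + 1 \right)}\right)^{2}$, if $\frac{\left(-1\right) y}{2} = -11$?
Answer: $\frac{1175056}{47089} \approx 24.954$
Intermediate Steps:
$y = 22$ ($y = \left(-2\right) \left(-11\right) = 22$)
$c{\left(X,W \right)} = \frac{22 + X}{W + X}$ ($c{\left(X,W \right)} = \frac{X + 22}{W + X} = \frac{22 + X}{W + X}$)
$j = \frac{1}{217}$ ($j = \frac{1}{131 + \left(48 + 38\right)} = \frac{1}{131 + 86} = \frac{1}{217} \approx 0.0046083$)
$\left(j + c{\left(-7,3 + 1 \right)}\right)^{2} = \left(\frac{1}{217} + \frac{22 - 7}{\left(3 + 1\right) - 7}\right)^{2} = \left(\frac{1}{217} + \frac{1}{4 - 7} \cdot 15\right)^{2} = \left(\frac{1}{217} + \frac{1}{-3} \cdot 15\right)^{2} = \left(\frac{1}{217} - 5\right)^{2} = \left(- \frac{1084}{217}\right)^{2} = \frac{1175056}{47089}$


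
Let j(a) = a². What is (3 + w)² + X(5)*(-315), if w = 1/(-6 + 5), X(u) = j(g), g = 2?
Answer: -1256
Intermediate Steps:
X(u) = 4 (X(u) = 2² = 4)
w = -1 (w = 1/(-1) = -1)
(3 + w)² + X(5)*(-315) = (3 - 1)² + 4*(-315) = 2² - 1260 = 4 - 1260 = -1256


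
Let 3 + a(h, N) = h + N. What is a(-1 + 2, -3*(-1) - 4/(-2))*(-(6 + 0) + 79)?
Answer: 219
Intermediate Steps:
a(h, N) = -3 + N + h (a(h, N) = -3 + (h + N) = -3 + (N + h) = -3 + N + h)
a(-1 + 2, -3*(-1) - 4/(-2))*(-(6 + 0) + 79) = (-3 + (-3*(-1) - 4/(-2)) + (-1 + 2))*(-(6 + 0) + 79) = (-3 + (3 - 4*(-½)) + 1)*(-1*6 + 79) = (-3 + (3 + 2) + 1)*(-6 + 79) = (-3 + 5 + 1)*73 = 3*73 = 219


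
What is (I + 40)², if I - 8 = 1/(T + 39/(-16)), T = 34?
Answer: 588353536/255025 ≈ 2307.0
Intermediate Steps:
I = 4056/505 (I = 8 + 1/(34 + 39/(-16)) = 8 + 1/(34 + 39*(-1/16)) = 8 + 1/(34 - 39/16) = 8 + 1/(505/16) = 8 + 16/505 = 4056/505 ≈ 8.0317)
(I + 40)² = (4056/505 + 40)² = (24256/505)² = 588353536/255025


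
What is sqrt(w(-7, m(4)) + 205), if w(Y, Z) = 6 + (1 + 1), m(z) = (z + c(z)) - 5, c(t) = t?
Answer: sqrt(213) ≈ 14.595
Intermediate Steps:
m(z) = -5 + 2*z (m(z) = (z + z) - 5 = 2*z - 5 = -5 + 2*z)
w(Y, Z) = 8 (w(Y, Z) = 6 + 2 = 8)
sqrt(w(-7, m(4)) + 205) = sqrt(8 + 205) = sqrt(213)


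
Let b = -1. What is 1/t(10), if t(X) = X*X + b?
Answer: 1/99 ≈ 0.010101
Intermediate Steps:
t(X) = -1 + X**2 (t(X) = X*X - 1 = X**2 - 1 = -1 + X**2)
1/t(10) = 1/(-1 + 10**2) = 1/(-1 + 100) = 1/99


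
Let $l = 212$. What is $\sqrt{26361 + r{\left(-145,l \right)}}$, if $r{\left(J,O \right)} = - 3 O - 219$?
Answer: $3 \sqrt{2834} \approx 159.71$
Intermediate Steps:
$r{\left(J,O \right)} = -219 - 3 O$
$\sqrt{26361 + r{\left(-145,l \right)}} = \sqrt{26361 - 855} = \sqrt{25506} = 3 \sqrt{2834}$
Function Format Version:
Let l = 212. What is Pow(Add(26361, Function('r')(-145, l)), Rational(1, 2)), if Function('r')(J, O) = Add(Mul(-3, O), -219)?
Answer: Mul(3, Pow(2834, Rational(1, 2))) ≈ 159.71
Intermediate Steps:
Function('r')(J, O) = Add(-219, Mul(-3, O))
Pow(Add(26361, Function('r')(-145, l)), Rational(1, 2)) = Pow(Add(26361, Add(-219, Mul(-3, 212))), Rational(1, 2)) = Pow(Add(26361, Add(-219, -636)), Rational(1, 2)) = Pow(Add(26361, -855), Rational(1, 2)) = Pow(25506, Rational(1, 2)) = Mul(3, Pow(2834, Rational(1, 2)))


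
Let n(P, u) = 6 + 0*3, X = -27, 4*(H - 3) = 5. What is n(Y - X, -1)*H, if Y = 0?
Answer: 51/2 ≈ 25.500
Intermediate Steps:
H = 17/4 (H = 3 + (¼)*5 = 3 + 5/4 = 17/4 ≈ 4.2500)
n(P, u) = 6 (n(P, u) = 6 + 0 = 6)
n(Y - X, -1)*H = 6*(17/4) = 51/2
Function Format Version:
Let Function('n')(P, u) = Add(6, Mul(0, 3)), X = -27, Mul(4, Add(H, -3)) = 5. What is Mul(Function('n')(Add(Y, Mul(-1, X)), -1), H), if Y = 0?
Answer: Rational(51, 2) ≈ 25.500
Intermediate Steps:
H = Rational(17, 4) (H = Add(3, Mul(Rational(1, 4), 5)) = Add(3, Rational(5, 4)) = Rational(17, 4) ≈ 4.2500)
Function('n')(P, u) = 6 (Function('n')(P, u) = Add(6, 0) = 6)
Mul(Function('n')(Add(Y, Mul(-1, X)), -1), H) = Mul(6, Rational(17, 4)) = Rational(51, 2)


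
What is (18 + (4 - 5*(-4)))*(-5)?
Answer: -210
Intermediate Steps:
(18 + (4 - 5*(-4)))*(-5) = (18 + (4 + 20))*(-5) = (18 + 24)*(-5) = 42*(-5) = -210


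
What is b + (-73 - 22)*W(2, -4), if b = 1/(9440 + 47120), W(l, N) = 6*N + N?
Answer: 150449601/56560 ≈ 2660.0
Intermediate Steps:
W(l, N) = 7*N
b = 1/56560 ≈ 1.7680e-5
b + (-73 - 22)*W(2, -4) = 1/56560 + (-73 - 22)*(7*(-4)) = 1/56560 - 95*(-28) = 1/56560 + 2660 = 150449601/56560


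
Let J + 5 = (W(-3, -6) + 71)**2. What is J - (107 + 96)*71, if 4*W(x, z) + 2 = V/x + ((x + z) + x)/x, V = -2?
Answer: -83537/9 ≈ -9281.9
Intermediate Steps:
W(x, z) = -1/2 - 1/(2*x) + (z + 2*x)/(4*x) (W(x, z) = -1/2 + (-2/x + ((x + z) + x)/x)/4 = -1/2 + (-2/x + (z + 2*x)/x)/4 = -1/2 + (-1/(2*x) + (z + 2*x)/(4*x)) = -1/2 - 1/(2*x) + (z + 2*x)/(4*x))
J = 46180/9 (J = -5 + ((1/4)*(-2 - 6)/(-3) + 71)**2 = -5 + ((1/4)*(-1/3)*(-8) + 71)**2 = -5 + (2/3 + 71)**2 = -5 + (215/3)**2 = -5 + 46225/9 = 46180/9 ≈ 5131.1)
J - (107 + 96)*71 = 46180/9 - (107 + 96)*71 = 46180/9 - 203*71 = 46180/9 - 1*14413 = 46180/9 - 14413 = -83537/9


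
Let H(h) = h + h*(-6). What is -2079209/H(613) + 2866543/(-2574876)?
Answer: 5344919398789/7891994940 ≈ 677.26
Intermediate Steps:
H(h) = -5*h (H(h) = h - 6*h = -5*h)
-2079209/H(613) + 2866543/(-2574876) = -2079209/((-5*613)) + 2866543/(-2574876) = -2079209/(-3065) + 2866543*(-1/2574876) = -2079209*(-1/3065) - 2866543/2574876 = 2079209/3065 - 2866543/2574876 = 5344919398789/7891994940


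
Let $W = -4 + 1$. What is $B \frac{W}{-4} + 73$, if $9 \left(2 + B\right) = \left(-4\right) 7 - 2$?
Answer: $69$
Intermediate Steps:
$B = - \frac{16}{3}$ ($B = -2 + \frac{\left(-4\right) 7 - 2}{9} = -2 + \frac{-28 - 2}{9} = -2 + \frac{1}{9} \left(-30\right) = -2 - \frac{10}{3} = - \frac{16}{3} \approx -5.3333$)
$W = -3$
$B \frac{W}{-4} + 73 = - \frac{16 \frac{1}{-4} \left(-3\right)}{3} + 73 = - \frac{16 \left(\left(- \frac{1}{4}\right) \left(-3\right)\right)}{3} + 73 = \left(- \frac{16}{3}\right) \frac{3}{4} + 73 = -4 + 73 = 69$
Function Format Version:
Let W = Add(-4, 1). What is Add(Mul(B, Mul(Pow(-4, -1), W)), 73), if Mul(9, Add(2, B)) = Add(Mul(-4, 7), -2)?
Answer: 69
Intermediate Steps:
B = Rational(-16, 3) (B = Add(-2, Mul(Rational(1, 9), Add(Mul(-4, 7), -2))) = Add(-2, Mul(Rational(1, 9), Add(-28, -2))) = Add(-2, Mul(Rational(1, 9), -30)) = Add(-2, Rational(-10, 3)) = Rational(-16, 3) ≈ -5.3333)
W = -3
Add(Mul(B, Mul(Pow(-4, -1), W)), 73) = Add(Mul(Rational(-16, 3), Mul(Pow(-4, -1), -3)), 73) = Add(Mul(Rational(-16, 3), Mul(Rational(-1, 4), -3)), 73) = Add(Mul(Rational(-16, 3), Rational(3, 4)), 73) = Add(-4, 73) = 69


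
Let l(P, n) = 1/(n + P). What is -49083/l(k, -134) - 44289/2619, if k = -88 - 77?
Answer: 4270657826/291 ≈ 1.4676e+7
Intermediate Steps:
k = -165
l(P, n) = 1/(P + n)
-49083/l(k, -134) - 44289/2619 = -49083/(1/(-165 - 134)) - 44289/2619 = -49083/(1/(-299)) - 44289*1/2619 = -49083/(-1/299) - 4921/291 = -49083*(-299) - 4921/291 = 14675817 - 4921/291 = 4270657826/291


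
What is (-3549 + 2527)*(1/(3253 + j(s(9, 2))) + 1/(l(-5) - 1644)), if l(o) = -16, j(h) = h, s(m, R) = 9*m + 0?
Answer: 427707/1383610 ≈ 0.30912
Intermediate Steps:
s(m, R) = 9*m
(-3549 + 2527)*(1/(3253 + j(s(9, 2))) + 1/(l(-5) - 1644)) = (-3549 + 2527)*(1/(3253 + 9*9) + 1/(-16 - 1644)) = -1022*(1/(3253 + 81) + 1/(-1660)) = -1022*(1/3334 - 1/1660) = -1022*(-837/2767220) = 427707/1383610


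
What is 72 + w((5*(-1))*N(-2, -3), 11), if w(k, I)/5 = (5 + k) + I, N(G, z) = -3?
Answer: 227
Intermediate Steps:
w(k, I) = 25 + 5*I + 5*k (w(k, I) = 5*((5 + k) + I) = 5*(5 + I + k) = 25 + 5*I + 5*k)
72 + w((5*(-1))*N(-2, -3), 11) = 72 + (25 + 5*11 + 5*((5*(-1))*(-3))) = 72 + (25 + 55 + 5*(-5*(-3))) = 72 + (25 + 55 + 5*15) = 72 + (25 + 55 + 75) = 72 + 155 = 227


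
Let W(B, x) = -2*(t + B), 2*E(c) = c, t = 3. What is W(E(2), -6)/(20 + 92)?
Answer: -1/14 ≈ -0.071429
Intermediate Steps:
E(c) = c/2
W(B, x) = -6 - 2*B (W(B, x) = -2*(3 + B) = -6 - 2*B)
W(E(2), -6)/(20 + 92) = (-6 - 2)/(20 + 92) = (-6 - 2*1)/112 = (-6 - 2)*(1/112) = -8*1/112 = -1/14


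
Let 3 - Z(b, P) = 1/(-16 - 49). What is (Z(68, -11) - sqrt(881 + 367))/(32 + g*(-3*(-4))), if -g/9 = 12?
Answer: -49/20540 + sqrt(78)/316 ≈ 0.025563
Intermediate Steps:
g = -108 (g = -9*12 = -108)
Z(b, P) = 196/65 (Z(b, P) = 3 - 1/(-16 - 49) = 3 - 1/(-65) = 3 - 1*(-1/65) = 3 + 1/65 = 196/65)
(Z(68, -11) - sqrt(881 + 367))/(32 + g*(-3*(-4))) = (196/65 - sqrt(881 + 367))/(32 - (-324)*(-4)) = (196/65 - sqrt(1248))/(32 - 108*12) = (196/65 - 4*sqrt(78))/(32 - 1296) = (196/65 - 4*sqrt(78))/(-1264) = (196/65 - 4*sqrt(78))*(-1/1264) = -49/20540 + sqrt(78)/316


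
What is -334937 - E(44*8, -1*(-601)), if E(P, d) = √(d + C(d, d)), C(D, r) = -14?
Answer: -334937 - √587 ≈ -3.3496e+5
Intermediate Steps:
E(P, d) = √(-14 + d) (E(P, d) = √(d - 14) = √(-14 + d))
-334937 - E(44*8, -1*(-601)) = -334937 - √(-14 - 1*(-601)) = -334937 - √(-14 + 601) = -334937 - √587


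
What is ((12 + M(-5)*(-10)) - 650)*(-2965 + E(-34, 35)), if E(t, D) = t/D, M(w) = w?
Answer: 8719956/5 ≈ 1.7440e+6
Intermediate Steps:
((12 + M(-5)*(-10)) - 650)*(-2965 + E(-34, 35)) = ((12 - 5*(-10)) - 650)*(-2965 - 34/35) = ((12 + 50) - 650)*(-2965 - 34*1/35) = (62 - 650)*(-2965 - 34/35) = -588*(-103809/35) = 8719956/5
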